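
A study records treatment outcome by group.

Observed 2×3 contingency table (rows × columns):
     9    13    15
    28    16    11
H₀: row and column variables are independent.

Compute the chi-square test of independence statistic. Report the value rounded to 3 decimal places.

Row totals [37, 55], col totals [37, 29, 26], n=92
χ² = (9−14.88)²/14.88 + (13−11.66)²/11.66 + (15−10.46)²/10.46 + (28−22.12)²/22.12 + (16−17.34)²/17.34 + (11−15.54)²/15.54 = 7.4458
df = 2

test statistic = 7.446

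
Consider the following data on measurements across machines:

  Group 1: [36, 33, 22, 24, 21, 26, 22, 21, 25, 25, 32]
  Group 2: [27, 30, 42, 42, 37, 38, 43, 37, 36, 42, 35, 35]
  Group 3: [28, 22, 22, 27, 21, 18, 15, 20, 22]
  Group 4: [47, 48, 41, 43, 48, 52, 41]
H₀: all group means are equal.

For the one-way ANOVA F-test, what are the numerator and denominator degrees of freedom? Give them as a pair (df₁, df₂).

degrees of freedom = [3, 35]

k = 4 groups, N = 39 total
df = (k−1, N−k) = (4−1, 39−4) = (3, 35)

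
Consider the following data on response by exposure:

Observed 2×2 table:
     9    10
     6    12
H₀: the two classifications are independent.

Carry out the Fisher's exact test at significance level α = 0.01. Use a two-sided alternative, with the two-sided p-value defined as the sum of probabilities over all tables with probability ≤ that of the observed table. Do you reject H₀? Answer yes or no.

Margins: r₁=19, r₂=18, c₁=15, c₂=22, n=37
p_obs = C(19,9)·C(18,6)/C(37,15); sum pmf over tables with pmf ≤ p_obs
p-value (two-sided) = 0.50768
At α=0.01: p ≥ α → fail to reject H₀

reject H₀: no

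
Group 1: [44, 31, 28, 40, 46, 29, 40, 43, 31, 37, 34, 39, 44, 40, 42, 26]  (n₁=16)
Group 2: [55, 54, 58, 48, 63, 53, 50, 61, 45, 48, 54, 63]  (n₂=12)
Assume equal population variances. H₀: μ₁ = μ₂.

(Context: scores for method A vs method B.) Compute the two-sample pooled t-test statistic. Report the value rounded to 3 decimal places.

test statistic = -7.214

x̄₁=37.125, s₁=6.417, n₁=16
x̄₂=54.333, s₂=6.005, n₂=12
s_p² = [15·6.417² + 11·6.005²]/26 = 39.0160
SE = √(s_p²·(1/16+1/12)) = 2.3853
t = (37.125−54.333)/2.3853 = -7.2142
df = 26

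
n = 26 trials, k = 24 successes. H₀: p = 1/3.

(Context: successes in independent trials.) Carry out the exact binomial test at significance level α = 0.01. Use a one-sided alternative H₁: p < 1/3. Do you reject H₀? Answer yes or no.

reject H₀: no

Exact binomial: n=26, k=24, p₀=1/3=0.3333
P(X≤24) from Σ C(n,i)·p₀^i·(1−p₀)^(n−i)
p-value (one-sided, H₁ less) = 1.00000
At α=0.01: p ≥ α → fail to reject H₀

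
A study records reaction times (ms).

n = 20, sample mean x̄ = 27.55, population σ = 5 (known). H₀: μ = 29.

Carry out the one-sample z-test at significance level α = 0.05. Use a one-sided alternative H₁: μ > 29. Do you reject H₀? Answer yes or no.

SE = σ/√n = 5/√20 = 1.1180
z = (x̄−μ₀)/SE = (27.55−29)/1.1180 = -1.2969
p-value (one-sided, H₁ greater) = 0.90267
At α=0.05: p ≥ α → fail to reject H₀

reject H₀: no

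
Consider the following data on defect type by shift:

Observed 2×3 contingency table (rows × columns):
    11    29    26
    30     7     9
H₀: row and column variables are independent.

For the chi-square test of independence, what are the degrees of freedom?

degrees of freedom = 2

df = (r−1)(c−1) = (2−1)·(3−1) = 2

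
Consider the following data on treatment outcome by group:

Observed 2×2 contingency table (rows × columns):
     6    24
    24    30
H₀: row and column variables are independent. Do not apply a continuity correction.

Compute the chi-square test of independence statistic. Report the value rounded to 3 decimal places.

test statistic = 5.019

Row totals [30, 54], col totals [30, 54], n=84
χ² = (6−10.71)²/10.71 + (24−19.29)²/19.29 + (24−19.29)²/19.29 + (30−34.71)²/34.71 = 5.0193
df = 1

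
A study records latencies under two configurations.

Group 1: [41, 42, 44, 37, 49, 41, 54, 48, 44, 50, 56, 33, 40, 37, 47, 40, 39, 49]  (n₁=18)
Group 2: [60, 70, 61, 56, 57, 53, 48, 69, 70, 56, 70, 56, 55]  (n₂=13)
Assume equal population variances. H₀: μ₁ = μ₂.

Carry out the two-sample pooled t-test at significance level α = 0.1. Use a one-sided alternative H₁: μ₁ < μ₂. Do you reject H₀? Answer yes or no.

reject H₀: yes

x̄₁=43.944, s₁=6.197, n₁=18
x̄₂=60.077, s₂=7.399, n₂=13
s_p² = [17·6.197² + 12·7.399²]/29 = 45.1678
SE = √(s_p²·(1/18+1/13)) = 2.4462
t = (43.944−60.077)/2.4462 = -6.5950
df = 29
p-value (one-sided, H₁ less) = 0.00000
At α=0.1: p < α → reject H₀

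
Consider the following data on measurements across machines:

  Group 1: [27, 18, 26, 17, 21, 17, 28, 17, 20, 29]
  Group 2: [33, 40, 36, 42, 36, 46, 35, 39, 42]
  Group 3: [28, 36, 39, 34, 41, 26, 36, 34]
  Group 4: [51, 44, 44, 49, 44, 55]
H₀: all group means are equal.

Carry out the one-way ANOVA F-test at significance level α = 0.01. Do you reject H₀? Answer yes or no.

reject H₀: yes

Group means [22.00, 38.78, 34.25, 47.83], grand mean 34.242
SSB = Σnᵢ(x̄ᵢ−x̄)² = 2792.172; SSW = ΣΣ(x−x̄ᵢ)² = 647.889
MSB = 2792.172/3 = 930.7239; MSW = 647.889/29 = 22.3410
F = MSB/MSW = 41.6599
df = (3, 29)
p-value (upper-tail) = 0.00000
At α=0.01: p < α → reject H₀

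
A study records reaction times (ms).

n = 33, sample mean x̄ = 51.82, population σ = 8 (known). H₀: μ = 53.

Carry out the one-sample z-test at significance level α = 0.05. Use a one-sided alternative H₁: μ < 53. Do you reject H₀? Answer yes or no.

SE = σ/√n = 8/√33 = 1.3926
z = (x̄−μ₀)/SE = (51.82−53)/1.3926 = -0.8473
p-value (one-sided, H₁ less) = 0.19841
At α=0.05: p ≥ α → fail to reject H₀

reject H₀: no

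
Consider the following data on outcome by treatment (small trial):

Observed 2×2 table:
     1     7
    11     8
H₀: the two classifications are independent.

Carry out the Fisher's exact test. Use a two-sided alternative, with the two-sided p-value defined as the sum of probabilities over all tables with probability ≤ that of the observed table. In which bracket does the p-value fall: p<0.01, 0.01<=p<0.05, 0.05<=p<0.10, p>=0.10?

Margins: r₁=8, r₂=19, c₁=12, c₂=15, n=27
p_obs = C(8,1)·C(19,11)/C(27,12); sum pmf over tables with pmf ≤ p_obs
p-value (two-sided) = 0.04326
→ bracket: 0.01<=p<0.05

p-value bracket: 0.01<=p<0.05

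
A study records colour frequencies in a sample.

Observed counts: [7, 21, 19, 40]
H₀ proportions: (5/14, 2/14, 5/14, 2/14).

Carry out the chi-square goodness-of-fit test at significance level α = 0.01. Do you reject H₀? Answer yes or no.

n = 87; E_i = n·p_i = [31.07, 12.43, 31.07, 12.43]
χ² = (7−31.07)²/31.07 + (21−12.43)²/12.43 + (19−31.07)²/31.07 + (40−12.43)²/12.43 = 90.4138
df = 3
p-value (upper-tail) = 0.00000
At α=0.01: p < α → reject H₀

reject H₀: yes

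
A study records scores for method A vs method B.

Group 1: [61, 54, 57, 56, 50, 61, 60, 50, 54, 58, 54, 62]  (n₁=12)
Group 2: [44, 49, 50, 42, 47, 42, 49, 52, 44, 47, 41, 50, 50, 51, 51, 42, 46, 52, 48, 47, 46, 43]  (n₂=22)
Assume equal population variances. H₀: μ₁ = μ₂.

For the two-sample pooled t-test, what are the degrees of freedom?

degrees of freedom = 32

df = n₁ + n₂ − 2 = 12 + 22 − 2 = 32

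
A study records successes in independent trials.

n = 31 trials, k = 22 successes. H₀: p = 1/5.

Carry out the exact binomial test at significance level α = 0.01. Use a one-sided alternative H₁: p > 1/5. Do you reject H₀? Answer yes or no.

reject H₀: yes

Exact binomial: n=31, k=22, p₀=1/5=0.2000
P(X≥22) from Σ C(n,i)·p₀^i·(1−p₀)^(n−i)
p-value (one-sided, H₁ greater) = 0.00000
At α=0.01: p < α → reject H₀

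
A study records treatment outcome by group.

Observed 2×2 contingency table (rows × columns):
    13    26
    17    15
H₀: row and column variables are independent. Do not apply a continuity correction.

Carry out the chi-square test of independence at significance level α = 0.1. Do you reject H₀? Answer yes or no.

Row totals [39, 32], col totals [30, 41], n=71
χ² = (13−16.48)²/16.48 + (26−22.52)²/22.52 + (17−13.52)²/13.52 + (15−18.48)²/18.48 = 2.8218
df = 1
p-value (upper-tail) = 0.09299
At α=0.1: p < α → reject H₀

reject H₀: yes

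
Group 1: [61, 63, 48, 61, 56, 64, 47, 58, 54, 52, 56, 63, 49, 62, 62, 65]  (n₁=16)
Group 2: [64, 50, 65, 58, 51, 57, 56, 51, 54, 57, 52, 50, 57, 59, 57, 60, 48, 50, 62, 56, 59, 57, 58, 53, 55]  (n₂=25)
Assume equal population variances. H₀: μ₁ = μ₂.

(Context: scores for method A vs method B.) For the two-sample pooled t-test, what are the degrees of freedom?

df = n₁ + n₂ − 2 = 16 + 25 − 2 = 39

degrees of freedom = 39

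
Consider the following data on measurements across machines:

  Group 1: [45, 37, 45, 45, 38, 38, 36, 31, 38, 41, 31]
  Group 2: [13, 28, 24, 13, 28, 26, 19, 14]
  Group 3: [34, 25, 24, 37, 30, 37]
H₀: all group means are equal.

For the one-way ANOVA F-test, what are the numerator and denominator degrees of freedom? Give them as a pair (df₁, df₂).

k = 3 groups, N = 25 total
df = (k−1, N−k) = (3−1, 25−3) = (2, 22)

degrees of freedom = [2, 22]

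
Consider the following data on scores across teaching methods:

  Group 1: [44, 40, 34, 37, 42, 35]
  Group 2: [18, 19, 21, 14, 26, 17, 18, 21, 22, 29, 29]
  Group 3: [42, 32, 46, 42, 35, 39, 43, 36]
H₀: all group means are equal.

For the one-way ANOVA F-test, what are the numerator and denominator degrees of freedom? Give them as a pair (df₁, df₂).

degrees of freedom = [2, 22]

k = 3 groups, N = 25 total
df = (k−1, N−k) = (3−1, 25−3) = (2, 22)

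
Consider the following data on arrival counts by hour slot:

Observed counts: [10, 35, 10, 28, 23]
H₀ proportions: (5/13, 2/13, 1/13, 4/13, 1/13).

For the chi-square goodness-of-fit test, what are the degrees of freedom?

degrees of freedom = 4

df = k − 1 = 5 − 1 = 4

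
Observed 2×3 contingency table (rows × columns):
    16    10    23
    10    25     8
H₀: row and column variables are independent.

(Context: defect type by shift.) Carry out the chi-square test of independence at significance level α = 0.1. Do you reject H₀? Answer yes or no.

reject H₀: yes

Row totals [49, 43], col totals [26, 35, 31], n=92
χ² = (16−13.85)²/13.85 + (10−18.64)²/18.64 + (23−16.51)²/16.51 + (10−12.15)²/12.15 + (25−16.36)²/16.36 + (8−14.49)²/14.49 = 14.7427
df = 2
p-value (upper-tail) = 0.00063
At α=0.1: p < α → reject H₀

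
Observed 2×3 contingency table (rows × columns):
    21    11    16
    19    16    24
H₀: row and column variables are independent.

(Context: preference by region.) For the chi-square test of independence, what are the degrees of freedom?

degrees of freedom = 2

df = (r−1)(c−1) = (2−1)·(3−1) = 2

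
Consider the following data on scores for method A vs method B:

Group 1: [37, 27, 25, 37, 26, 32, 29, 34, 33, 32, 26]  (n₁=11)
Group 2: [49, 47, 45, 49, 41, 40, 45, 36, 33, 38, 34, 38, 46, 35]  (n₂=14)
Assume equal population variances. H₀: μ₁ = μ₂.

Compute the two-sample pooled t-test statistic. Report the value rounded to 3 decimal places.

test statistic = -5.037

x̄₁=30.727, s₁=4.384, n₁=11
x̄₂=41.143, s₂=5.641, n₂=14
s_p² = [10·4.384² + 13·5.641²]/23 = 26.3433
SE = √(s_p²·(1/11+1/14)) = 2.0680
t = (30.727−41.143)/2.0680 = -5.0366
df = 23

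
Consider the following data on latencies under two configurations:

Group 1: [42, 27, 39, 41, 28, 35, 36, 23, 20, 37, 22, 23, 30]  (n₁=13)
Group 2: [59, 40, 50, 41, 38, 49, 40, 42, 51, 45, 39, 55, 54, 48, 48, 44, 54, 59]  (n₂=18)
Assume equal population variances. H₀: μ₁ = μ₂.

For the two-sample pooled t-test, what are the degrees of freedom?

df = n₁ + n₂ − 2 = 13 + 18 − 2 = 29

degrees of freedom = 29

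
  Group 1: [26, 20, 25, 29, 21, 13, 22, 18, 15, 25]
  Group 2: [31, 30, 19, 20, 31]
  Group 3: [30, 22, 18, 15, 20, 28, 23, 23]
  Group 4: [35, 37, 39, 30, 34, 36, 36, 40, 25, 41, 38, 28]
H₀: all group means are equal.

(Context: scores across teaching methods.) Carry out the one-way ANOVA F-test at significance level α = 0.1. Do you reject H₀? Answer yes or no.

Group means [21.40, 26.20, 22.38, 34.92], grand mean 26.943
SSB = Σnᵢ(x̄ᵢ−x̄)² = 1239.894; SSW = ΣΣ(x−x̄ᵢ)² = 817.992
MSB = 1239.894/3 = 413.2980; MSW = 817.992/31 = 26.3868
F = MSB/MSW = 15.6630
df = (3, 31)
p-value (upper-tail) = 0.00000
At α=0.1: p < α → reject H₀

reject H₀: yes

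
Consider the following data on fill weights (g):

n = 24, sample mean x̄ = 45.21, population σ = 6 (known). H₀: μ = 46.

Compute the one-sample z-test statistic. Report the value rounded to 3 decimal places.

test statistic = -0.645

SE = σ/√n = 6/√24 = 1.2247
z = (x̄−μ₀)/SE = (45.21−46)/1.2247 = -0.6450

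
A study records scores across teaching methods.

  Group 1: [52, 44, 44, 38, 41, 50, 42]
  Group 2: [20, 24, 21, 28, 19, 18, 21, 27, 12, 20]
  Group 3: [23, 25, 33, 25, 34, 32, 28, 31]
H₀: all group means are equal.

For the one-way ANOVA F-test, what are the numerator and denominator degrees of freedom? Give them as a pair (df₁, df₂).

degrees of freedom = [2, 22]

k = 3 groups, N = 25 total
df = (k−1, N−k) = (3−1, 25−3) = (2, 22)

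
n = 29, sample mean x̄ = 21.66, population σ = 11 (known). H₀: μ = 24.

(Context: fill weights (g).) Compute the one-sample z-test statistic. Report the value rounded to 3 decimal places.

SE = σ/√n = 11/√29 = 2.0426
z = (x̄−μ₀)/SE = (21.66−24)/2.0426 = -1.1456

test statistic = -1.146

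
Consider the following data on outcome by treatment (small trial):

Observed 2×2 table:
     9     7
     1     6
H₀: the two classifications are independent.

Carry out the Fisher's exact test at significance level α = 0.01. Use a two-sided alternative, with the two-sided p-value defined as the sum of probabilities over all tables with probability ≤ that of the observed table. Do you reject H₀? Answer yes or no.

reject H₀: no

Margins: r₁=16, r₂=7, c₁=10, c₂=13, n=23
p_obs = C(16,9)·C(7,1)/C(23,10); sum pmf over tables with pmf ≤ p_obs
p-value (two-sided) = 0.08862
At α=0.01: p ≥ α → fail to reject H₀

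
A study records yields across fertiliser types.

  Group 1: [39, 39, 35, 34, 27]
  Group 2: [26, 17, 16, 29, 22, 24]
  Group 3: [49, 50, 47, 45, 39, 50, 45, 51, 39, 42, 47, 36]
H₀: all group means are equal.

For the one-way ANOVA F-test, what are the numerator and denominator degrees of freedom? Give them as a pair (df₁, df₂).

degrees of freedom = [2, 20]

k = 3 groups, N = 23 total
df = (k−1, N−k) = (3−1, 23−3) = (2, 20)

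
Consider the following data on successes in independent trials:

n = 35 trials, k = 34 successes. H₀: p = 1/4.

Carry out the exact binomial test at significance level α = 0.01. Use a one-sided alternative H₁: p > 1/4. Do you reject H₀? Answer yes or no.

reject H₀: yes

Exact binomial: n=35, k=34, p₀=1/4=0.2500
P(X≥34) from Σ C(n,i)·p₀^i·(1−p₀)^(n−i)
p-value (one-sided, H₁ greater) = 0.00000
At α=0.01: p < α → reject H₀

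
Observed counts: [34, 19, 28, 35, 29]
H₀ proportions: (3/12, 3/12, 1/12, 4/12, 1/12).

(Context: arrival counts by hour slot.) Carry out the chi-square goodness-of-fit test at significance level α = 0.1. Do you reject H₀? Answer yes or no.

reject H₀: yes

n = 145; E_i = n·p_i = [36.25, 36.25, 12.08, 48.33, 12.08]
χ² = (34−36.25)²/36.25 + (19−36.25)²/36.25 + (28−12.08)²/12.08 + (35−48.33)²/48.33 + (29−12.08)²/12.08 = 56.6759
df = 4
p-value (upper-tail) = 0.00000
At α=0.1: p < α → reject H₀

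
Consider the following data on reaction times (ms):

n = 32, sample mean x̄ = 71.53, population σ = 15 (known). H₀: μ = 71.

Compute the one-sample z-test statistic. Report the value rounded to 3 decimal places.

SE = σ/√n = 15/√32 = 2.6517
z = (x̄−μ₀)/SE = (71.53−71)/2.6517 = 0.1999

test statistic = 0.200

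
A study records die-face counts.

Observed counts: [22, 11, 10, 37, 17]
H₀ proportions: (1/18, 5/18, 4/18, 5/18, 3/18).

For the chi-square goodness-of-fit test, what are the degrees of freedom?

df = k − 1 = 5 − 1 = 4

degrees of freedom = 4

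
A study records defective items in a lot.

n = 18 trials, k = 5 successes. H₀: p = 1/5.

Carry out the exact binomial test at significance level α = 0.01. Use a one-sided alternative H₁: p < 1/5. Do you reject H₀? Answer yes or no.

reject H₀: no

Exact binomial: n=18, k=5, p₀=1/5=0.2000
P(X≤5) from Σ C(n,i)·p₀^i·(1−p₀)^(n−i)
p-value (one-sided, H₁ less) = 0.86708
At α=0.01: p ≥ α → fail to reject H₀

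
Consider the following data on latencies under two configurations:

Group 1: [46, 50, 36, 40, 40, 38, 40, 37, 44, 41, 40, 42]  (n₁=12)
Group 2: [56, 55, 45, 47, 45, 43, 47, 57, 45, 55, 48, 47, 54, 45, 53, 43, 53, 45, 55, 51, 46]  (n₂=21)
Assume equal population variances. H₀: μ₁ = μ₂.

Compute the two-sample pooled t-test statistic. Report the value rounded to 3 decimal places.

test statistic = -5.001

x̄₁=41.167, s₁=3.927, n₁=12
x̄₂=49.286, s₂=4.766, n₂=21
s_p² = [11·3.927² + 20·4.766²]/31 = 20.1275
SE = √(s_p²·(1/12+1/21)) = 1.6235
t = (41.167−49.286)/1.6235 = -5.0010
df = 31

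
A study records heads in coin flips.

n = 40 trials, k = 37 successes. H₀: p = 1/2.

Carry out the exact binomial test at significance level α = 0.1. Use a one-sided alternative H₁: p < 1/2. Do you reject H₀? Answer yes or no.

Exact binomial: n=40, k=37, p₀=1/2=0.5000
P(X≤37) from Σ C(n,i)·p₀^i·(1−p₀)^(n−i)
p-value (one-sided, H₁ less) = 1.00000
At α=0.1: p ≥ α → fail to reject H₀

reject H₀: no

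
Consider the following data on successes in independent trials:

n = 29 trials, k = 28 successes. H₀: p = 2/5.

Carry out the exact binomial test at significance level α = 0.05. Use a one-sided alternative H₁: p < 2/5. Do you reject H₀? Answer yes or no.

Exact binomial: n=29, k=28, p₀=2/5=0.4000
P(X≤28) from Σ C(n,i)·p₀^i·(1−p₀)^(n−i)
p-value (one-sided, H₁ less) = 1.00000
At α=0.05: p ≥ α → fail to reject H₀

reject H₀: no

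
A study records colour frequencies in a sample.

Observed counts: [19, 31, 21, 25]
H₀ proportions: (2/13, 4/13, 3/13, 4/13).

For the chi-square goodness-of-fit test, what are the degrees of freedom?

df = k − 1 = 4 − 1 = 3

degrees of freedom = 3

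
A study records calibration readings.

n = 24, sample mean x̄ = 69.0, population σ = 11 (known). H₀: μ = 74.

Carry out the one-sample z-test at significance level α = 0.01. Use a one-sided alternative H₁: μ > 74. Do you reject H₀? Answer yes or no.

reject H₀: no

SE = σ/√n = 11/√24 = 2.2454
z = (x̄−μ₀)/SE = (69.0−74)/2.2454 = -2.2268
p-value (one-sided, H₁ greater) = 0.98702
At α=0.01: p ≥ α → fail to reject H₀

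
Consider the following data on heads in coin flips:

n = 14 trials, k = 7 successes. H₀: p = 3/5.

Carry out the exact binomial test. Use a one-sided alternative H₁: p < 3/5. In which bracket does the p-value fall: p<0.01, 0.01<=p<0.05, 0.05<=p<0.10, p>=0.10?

Exact binomial: n=14, k=7, p₀=3/5=0.6000
P(X≤7) from Σ C(n,i)·p₀^i·(1−p₀)^(n−i)
p-value (one-sided, H₁ less) = 0.30755
→ bracket: p>=0.10

p-value bracket: p>=0.10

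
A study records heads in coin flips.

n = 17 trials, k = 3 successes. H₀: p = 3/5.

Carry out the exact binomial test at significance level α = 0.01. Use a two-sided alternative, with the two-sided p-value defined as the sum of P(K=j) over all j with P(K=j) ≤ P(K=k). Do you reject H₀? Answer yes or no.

reject H₀: yes

Exact binomial: n=17, k=3, p₀=3/5=0.6000
P(X=j) = C(n,j)·p₀^j·(1−p₀)^(n−j); p = Σ P(X=j) over j with P(X=j) ≤ P(X=3)
p-value (two-sided) = 0.00062
At α=0.01: p < α → reject H₀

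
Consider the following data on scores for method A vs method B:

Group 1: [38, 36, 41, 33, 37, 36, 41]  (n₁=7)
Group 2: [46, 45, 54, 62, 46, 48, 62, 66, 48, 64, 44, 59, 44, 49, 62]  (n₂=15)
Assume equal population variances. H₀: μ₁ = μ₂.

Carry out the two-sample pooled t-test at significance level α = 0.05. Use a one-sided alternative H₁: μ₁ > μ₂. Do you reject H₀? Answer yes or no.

reject H₀: no

x̄₁=37.429, s₁=2.878, n₁=7
x̄₂=53.267, s₂=8.276, n₂=15
s_p² = [6·2.878² + 14·8.276²]/20 = 50.4324
SE = √(s_p²·(1/7+1/15)) = 3.2507
t = (37.429−53.267)/3.2507 = -4.8723
df = 20
p-value (one-sided, H₁ greater) = 0.99995
At α=0.05: p ≥ α → fail to reject H₀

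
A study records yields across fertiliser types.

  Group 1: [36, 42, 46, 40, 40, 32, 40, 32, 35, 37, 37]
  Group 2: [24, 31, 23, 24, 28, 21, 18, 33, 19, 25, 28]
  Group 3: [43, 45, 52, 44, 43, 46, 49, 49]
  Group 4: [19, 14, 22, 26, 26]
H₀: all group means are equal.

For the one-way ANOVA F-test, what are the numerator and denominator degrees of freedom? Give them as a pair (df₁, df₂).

k = 4 groups, N = 35 total
df = (k−1, N−k) = (4−1, 35−4) = (3, 31)

degrees of freedom = [3, 31]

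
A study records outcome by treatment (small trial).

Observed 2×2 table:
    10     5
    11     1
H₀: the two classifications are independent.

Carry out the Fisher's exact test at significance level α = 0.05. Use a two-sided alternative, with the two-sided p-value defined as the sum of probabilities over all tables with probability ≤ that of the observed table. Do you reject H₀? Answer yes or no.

Margins: r₁=15, r₂=12, c₁=21, c₂=6, n=27
p_obs = C(15,10)·C(12,11)/C(27,21); sum pmf over tables with pmf ≤ p_obs
p-value (two-sided) = 0.18190
At α=0.05: p ≥ α → fail to reject H₀

reject H₀: no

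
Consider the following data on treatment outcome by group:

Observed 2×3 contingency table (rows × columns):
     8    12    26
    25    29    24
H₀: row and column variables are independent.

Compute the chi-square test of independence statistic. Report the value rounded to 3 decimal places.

test statistic = 8.173

Row totals [46, 78], col totals [33, 41, 50], n=124
χ² = (8−12.24)²/12.24 + (12−15.21)²/15.21 + (26−18.55)²/18.55 + (25−20.76)²/20.76 + (29−25.79)²/25.79 + (24−31.45)²/31.45 = 8.1726
df = 2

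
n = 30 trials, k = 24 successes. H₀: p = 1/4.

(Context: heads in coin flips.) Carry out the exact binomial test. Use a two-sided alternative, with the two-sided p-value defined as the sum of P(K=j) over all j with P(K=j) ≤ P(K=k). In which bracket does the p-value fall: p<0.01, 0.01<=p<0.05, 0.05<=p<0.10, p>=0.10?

Exact binomial: n=30, k=24, p₀=1/4=0.2500
P(X=j) = C(n,j)·p₀^j·(1−p₀)^(n−j); p = Σ P(X=j) over j with P(X=j) ≤ P(X=24)
p-value (two-sided) = 0.00000
→ bracket: p<0.01

p-value bracket: p<0.01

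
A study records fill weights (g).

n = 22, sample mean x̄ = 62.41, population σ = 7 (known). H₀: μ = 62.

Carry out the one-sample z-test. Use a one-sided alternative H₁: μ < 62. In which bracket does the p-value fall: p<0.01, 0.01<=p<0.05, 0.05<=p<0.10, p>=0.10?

p-value bracket: p>=0.10

SE = σ/√n = 7/√22 = 1.4924
z = (x̄−μ₀)/SE = (62.41−62)/1.4924 = 0.2747
p-value (one-sided, H₁ less) = 0.60824
→ bracket: p>=0.10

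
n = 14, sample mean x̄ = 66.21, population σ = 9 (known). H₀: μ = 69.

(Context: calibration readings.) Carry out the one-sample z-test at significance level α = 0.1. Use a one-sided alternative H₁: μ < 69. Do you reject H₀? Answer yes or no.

SE = σ/√n = 9/√14 = 2.4054
z = (x̄−μ₀)/SE = (66.21−69)/2.4054 = -1.1599
p-value (one-sided, H₁ less) = 0.12304
At α=0.1: p ≥ α → fail to reject H₀

reject H₀: no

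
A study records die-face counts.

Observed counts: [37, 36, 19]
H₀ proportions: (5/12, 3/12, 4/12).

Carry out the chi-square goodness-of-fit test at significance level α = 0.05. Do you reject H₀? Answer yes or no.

reject H₀: yes

n = 92; E_i = n·p_i = [38.33, 23.00, 30.67]
χ² = (37−38.33)²/38.33 + (36−23.00)²/23.00 + (19−30.67)²/30.67 = 11.8326
df = 2
p-value (upper-tail) = 0.00270
At α=0.05: p < α → reject H₀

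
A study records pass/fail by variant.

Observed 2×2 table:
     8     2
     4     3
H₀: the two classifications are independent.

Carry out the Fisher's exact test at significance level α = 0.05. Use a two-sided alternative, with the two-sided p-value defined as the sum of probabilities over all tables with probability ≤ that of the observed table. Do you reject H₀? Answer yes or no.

Margins: r₁=10, r₂=7, c₁=12, c₂=5, n=17
p_obs = C(10,8)·C(7,4)/C(17,12); sum pmf over tables with pmf ≤ p_obs
p-value (two-sided) = 0.59276
At α=0.05: p ≥ α → fail to reject H₀

reject H₀: no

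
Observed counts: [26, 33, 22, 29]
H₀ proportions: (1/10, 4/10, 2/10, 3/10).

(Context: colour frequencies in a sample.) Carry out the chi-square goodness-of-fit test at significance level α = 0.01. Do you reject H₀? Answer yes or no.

n = 110; E_i = n·p_i = [11.00, 44.00, 22.00, 33.00]
χ² = (26−11.00)²/11.00 + (33−44.00)²/44.00 + (22−22.00)²/22.00 + (29−33.00)²/33.00 = 23.6894
df = 3
p-value (upper-tail) = 0.00003
At α=0.01: p < α → reject H₀

reject H₀: yes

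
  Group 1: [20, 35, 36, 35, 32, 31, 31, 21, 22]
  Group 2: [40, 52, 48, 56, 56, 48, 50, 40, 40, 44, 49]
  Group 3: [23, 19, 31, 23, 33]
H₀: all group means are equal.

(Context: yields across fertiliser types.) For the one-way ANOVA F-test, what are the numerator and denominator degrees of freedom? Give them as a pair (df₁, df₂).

k = 3 groups, N = 25 total
df = (k−1, N−k) = (3−1, 25−3) = (2, 22)

degrees of freedom = [2, 22]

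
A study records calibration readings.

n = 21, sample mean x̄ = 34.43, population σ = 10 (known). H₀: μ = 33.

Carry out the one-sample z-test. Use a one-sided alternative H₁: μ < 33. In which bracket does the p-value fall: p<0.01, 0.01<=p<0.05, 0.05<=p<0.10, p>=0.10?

SE = σ/√n = 10/√21 = 2.1822
z = (x̄−μ₀)/SE = (34.43−33)/2.1822 = 0.6553
p-value (one-sided, H₁ less) = 0.74387
→ bracket: p>=0.10

p-value bracket: p>=0.10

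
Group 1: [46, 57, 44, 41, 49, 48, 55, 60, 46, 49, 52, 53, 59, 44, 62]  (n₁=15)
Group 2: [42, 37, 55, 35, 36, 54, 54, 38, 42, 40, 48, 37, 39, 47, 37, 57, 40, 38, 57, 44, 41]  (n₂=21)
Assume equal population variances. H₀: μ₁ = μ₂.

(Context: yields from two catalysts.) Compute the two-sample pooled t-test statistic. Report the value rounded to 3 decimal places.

x̄₁=51.000, s₁=6.481, n₁=15
x̄₂=43.714, s₂=7.484, n₂=21
s_p² = [14·6.481² + 20·7.484²]/34 = 50.2437
SE = √(s_p²·(1/15+1/21)) = 2.3963
t = (51.000−43.714)/2.3963 = 3.0404
df = 34

test statistic = 3.040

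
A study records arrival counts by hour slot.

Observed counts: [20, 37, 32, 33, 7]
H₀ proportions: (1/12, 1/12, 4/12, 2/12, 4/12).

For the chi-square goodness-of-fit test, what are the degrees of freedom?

df = k − 1 = 5 − 1 = 4

degrees of freedom = 4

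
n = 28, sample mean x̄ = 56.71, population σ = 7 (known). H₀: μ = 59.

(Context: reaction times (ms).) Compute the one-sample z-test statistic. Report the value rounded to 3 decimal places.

test statistic = -1.731

SE = σ/√n = 7/√28 = 1.3229
z = (x̄−μ₀)/SE = (56.71−59)/1.3229 = -1.7311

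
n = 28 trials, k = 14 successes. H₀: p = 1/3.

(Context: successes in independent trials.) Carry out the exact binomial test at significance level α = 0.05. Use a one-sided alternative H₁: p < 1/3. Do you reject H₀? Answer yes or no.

reject H₀: no

Exact binomial: n=28, k=14, p₀=1/3=0.3333
P(X≤14) from Σ C(n,i)·p₀^i·(1−p₀)^(n−i)
p-value (one-sided, H₁ less) = 0.97844
At α=0.05: p ≥ α → fail to reject H₀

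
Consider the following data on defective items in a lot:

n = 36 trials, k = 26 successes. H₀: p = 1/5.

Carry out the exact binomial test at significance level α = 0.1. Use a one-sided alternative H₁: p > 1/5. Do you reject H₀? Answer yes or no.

Exact binomial: n=36, k=26, p₀=1/5=0.2000
P(X≥26) from Σ C(n,i)·p₀^i·(1−p₀)^(n−i)
p-value (one-sided, H₁ greater) = 0.00000
At α=0.1: p < α → reject H₀

reject H₀: yes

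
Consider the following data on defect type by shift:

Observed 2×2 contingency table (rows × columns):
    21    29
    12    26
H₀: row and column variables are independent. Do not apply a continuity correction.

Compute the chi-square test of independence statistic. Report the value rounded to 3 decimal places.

Row totals [50, 38], col totals [33, 55], n=88
χ² = (21−18.75)²/18.75 + (29−31.25)²/31.25 + (12−14.25)²/14.25 + (26−23.75)²/23.75 = 1.0004
df = 1

test statistic = 1.000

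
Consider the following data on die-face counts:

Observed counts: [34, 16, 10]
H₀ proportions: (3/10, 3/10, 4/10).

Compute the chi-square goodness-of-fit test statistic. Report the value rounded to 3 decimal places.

n = 60; E_i = n·p_i = [18.00, 18.00, 24.00]
χ² = (34−18.00)²/18.00 + (16−18.00)²/18.00 + (10−24.00)²/24.00 = 22.6111
df = 2

test statistic = 22.611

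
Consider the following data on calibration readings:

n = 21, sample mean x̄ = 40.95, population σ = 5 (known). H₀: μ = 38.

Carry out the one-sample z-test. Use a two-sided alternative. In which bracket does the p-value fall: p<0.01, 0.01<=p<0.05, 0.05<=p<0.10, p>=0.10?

p-value bracket: p<0.01

SE = σ/√n = 5/√21 = 1.0911
z = (x̄−μ₀)/SE = (40.95−38)/1.0911 = 2.7037
p-value (two-sided) = 0.00686
→ bracket: p<0.01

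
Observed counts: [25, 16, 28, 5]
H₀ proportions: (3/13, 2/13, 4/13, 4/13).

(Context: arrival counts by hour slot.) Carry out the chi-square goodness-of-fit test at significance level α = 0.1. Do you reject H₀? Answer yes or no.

n = 74; E_i = n·p_i = [17.08, 11.38, 22.77, 22.77]
χ² = (25−17.08)²/17.08 + (16−11.38)²/11.38 + (28−22.77)²/22.77 + (5−22.77)²/22.77 = 20.6160
df = 3
p-value (upper-tail) = 0.00013
At α=0.1: p < α → reject H₀

reject H₀: yes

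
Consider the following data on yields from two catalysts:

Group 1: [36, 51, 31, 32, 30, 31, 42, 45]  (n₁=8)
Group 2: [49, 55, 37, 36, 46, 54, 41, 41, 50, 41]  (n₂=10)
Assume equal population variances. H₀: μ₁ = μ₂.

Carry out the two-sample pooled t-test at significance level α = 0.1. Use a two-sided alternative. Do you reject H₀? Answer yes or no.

x̄₁=37.250, s₁=7.851, n₁=8
x̄₂=45.000, s₂=6.799, n₂=10
s_p² = [7·7.851² + 9·6.799²]/16 = 52.9688
SE = √(s_p²·(1/8+1/10)) = 3.4522
t = (37.250−45.000)/3.4522 = -2.2449
df = 16
p-value (two-sided) = 0.03926
At α=0.1: p < α → reject H₀

reject H₀: yes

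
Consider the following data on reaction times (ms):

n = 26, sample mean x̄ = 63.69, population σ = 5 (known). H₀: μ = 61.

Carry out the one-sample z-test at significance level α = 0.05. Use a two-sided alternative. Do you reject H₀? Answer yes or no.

reject H₀: yes

SE = σ/√n = 5/√26 = 0.9806
z = (x̄−μ₀)/SE = (63.69−61)/0.9806 = 2.7433
p-value (two-sided) = 0.00608
At α=0.05: p < α → reject H₀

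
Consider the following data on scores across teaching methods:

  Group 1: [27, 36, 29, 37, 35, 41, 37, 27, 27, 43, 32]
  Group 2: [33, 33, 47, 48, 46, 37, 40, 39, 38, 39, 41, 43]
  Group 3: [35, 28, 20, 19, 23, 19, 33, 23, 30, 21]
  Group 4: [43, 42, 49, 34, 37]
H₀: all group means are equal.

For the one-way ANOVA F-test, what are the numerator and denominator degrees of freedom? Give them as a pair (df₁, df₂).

degrees of freedom = [3, 34]

k = 4 groups, N = 38 total
df = (k−1, N−k) = (4−1, 38−4) = (3, 34)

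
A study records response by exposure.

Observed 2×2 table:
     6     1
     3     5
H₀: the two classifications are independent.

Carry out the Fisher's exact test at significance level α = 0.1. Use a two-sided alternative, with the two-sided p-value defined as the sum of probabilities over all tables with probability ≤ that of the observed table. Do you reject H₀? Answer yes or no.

Margins: r₁=7, r₂=8, c₁=9, c₂=6, n=15
p_obs = C(7,6)·C(8,3)/C(15,9); sum pmf over tables with pmf ≤ p_obs
p-value (two-sided) = 0.11888
At α=0.1: p ≥ α → fail to reject H₀

reject H₀: no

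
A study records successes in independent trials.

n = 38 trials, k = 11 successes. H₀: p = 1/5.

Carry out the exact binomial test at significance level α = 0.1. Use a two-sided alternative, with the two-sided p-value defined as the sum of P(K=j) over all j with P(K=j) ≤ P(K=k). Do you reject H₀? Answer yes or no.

Exact binomial: n=38, k=11, p₀=1/5=0.2000
P(X=j) = C(n,j)·p₀^j·(1−p₀)^(n−j); p = Σ P(X=j) over j with P(X=j) ≤ P(X=11)
p-value (two-sided) = 0.16058
At α=0.1: p ≥ α → fail to reject H₀

reject H₀: no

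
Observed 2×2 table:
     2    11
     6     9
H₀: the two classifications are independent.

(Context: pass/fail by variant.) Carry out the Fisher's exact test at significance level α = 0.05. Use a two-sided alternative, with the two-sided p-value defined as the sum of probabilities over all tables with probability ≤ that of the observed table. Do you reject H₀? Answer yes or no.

reject H₀: no

Margins: r₁=13, r₂=15, c₁=8, c₂=20, n=28
p_obs = C(13,2)·C(15,6)/C(28,8); sum pmf over tables with pmf ≤ p_obs
p-value (two-sided) = 0.22126
At α=0.05: p ≥ α → fail to reject H₀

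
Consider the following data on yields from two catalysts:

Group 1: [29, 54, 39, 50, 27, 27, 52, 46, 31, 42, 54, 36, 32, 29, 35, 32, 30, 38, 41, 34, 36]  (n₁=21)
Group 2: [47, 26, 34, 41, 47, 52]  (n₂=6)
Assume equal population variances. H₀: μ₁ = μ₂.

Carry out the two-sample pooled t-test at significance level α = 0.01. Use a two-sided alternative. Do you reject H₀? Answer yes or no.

reject H₀: no

x̄₁=37.810, s₁=8.841, n₁=21
x̄₂=41.167, s₂=9.663, n₂=6
s_p² = [20·8.841² + 5·9.663²]/25 = 81.2029
SE = √(s_p²·(1/21+1/6)) = 4.1714
t = (37.810−41.167)/4.1714 = -0.8048
df = 25
p-value (two-sided) = 0.42852
At α=0.01: p ≥ α → fail to reject H₀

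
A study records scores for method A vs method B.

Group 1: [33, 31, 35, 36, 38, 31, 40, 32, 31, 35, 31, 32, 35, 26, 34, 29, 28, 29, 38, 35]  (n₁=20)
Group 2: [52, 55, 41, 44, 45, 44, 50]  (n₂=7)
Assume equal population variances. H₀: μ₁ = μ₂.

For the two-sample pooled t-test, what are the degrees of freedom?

degrees of freedom = 25

df = n₁ + n₂ − 2 = 20 + 7 − 2 = 25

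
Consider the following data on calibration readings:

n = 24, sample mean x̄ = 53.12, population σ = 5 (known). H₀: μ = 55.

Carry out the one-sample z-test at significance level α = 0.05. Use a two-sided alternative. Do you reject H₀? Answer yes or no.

reject H₀: no

SE = σ/√n = 5/√24 = 1.0206
z = (x̄−μ₀)/SE = (53.12−55)/1.0206 = -1.8420
p-value (two-sided) = 0.06547
At α=0.05: p ≥ α → fail to reject H₀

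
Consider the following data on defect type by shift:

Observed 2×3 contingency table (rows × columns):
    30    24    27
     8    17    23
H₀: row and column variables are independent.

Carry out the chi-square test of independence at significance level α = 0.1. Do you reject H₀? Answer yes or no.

Row totals [81, 48], col totals [38, 41, 50], n=129
χ² = (30−23.86)²/23.86 + (24−25.74)²/25.74 + (27−31.40)²/31.40 + (8−14.14)²/14.14 + (17−15.26)²/15.26 + (23−18.60)²/18.60 = 6.2169
df = 2
p-value (upper-tail) = 0.04467
At α=0.1: p < α → reject H₀

reject H₀: yes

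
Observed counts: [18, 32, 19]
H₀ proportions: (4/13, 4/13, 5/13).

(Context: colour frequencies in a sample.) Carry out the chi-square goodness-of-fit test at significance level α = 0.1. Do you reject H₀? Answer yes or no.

reject H₀: yes

n = 69; E_i = n·p_i = [21.23, 21.23, 26.54]
χ² = (18−21.23)²/21.23 + (32−21.23)²/21.23 + (19−26.54)²/26.54 = 8.0957
df = 2
p-value (upper-tail) = 0.01746
At α=0.1: p < α → reject H₀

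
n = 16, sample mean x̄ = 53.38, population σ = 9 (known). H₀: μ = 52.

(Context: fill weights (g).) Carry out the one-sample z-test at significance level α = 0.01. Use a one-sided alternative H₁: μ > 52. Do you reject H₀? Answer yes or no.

SE = σ/√n = 9/√16 = 2.2500
z = (x̄−μ₀)/SE = (53.38−52)/2.2500 = 0.6133
p-value (one-sided, H₁ greater) = 0.26983
At α=0.01: p ≥ α → fail to reject H₀

reject H₀: no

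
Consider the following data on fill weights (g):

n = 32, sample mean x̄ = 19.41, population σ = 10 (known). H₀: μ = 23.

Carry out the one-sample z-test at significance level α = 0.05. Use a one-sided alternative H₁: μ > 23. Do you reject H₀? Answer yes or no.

reject H₀: no

SE = σ/√n = 10/√32 = 1.7678
z = (x̄−μ₀)/SE = (19.41−23)/1.7678 = -2.0308
p-value (one-sided, H₁ greater) = 0.97886
At α=0.05: p ≥ α → fail to reject H₀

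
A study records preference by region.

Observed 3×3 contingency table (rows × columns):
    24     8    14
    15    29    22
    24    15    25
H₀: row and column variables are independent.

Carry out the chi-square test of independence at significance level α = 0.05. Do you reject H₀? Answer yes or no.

reject H₀: yes

Row totals [46, 66, 64], col totals [63, 52, 61], n=176
χ² = (24−16.47)²/16.47 + (8−13.59)²/13.59 + (14−15.94)²/15.94 + (15−23.62)²/23.62 + (29−19.50)²/19.50 + (22−22.88)²/22.88 + (24−22.91)²/22.91 + (15−18.91)²/18.91 + (25−22.18)²/22.18 = 15.0127
df = 4
p-value (upper-tail) = 0.00468
At α=0.05: p < α → reject H₀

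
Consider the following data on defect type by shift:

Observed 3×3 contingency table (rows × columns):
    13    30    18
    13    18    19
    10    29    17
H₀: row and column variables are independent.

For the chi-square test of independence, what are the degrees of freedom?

degrees of freedom = 4

df = (r−1)(c−1) = (3−1)·(3−1) = 4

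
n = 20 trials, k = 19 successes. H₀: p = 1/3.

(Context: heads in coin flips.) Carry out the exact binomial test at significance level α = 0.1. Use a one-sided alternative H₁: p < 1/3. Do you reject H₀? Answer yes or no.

reject H₀: no

Exact binomial: n=20, k=19, p₀=1/3=0.3333
P(X≤19) from Σ C(n,i)·p₀^i·(1−p₀)^(n−i)
p-value (one-sided, H₁ less) = 1.00000
At α=0.1: p ≥ α → fail to reject H₀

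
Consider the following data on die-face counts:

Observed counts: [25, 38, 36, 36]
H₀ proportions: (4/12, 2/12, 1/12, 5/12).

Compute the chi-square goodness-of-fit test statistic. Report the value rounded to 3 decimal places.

n = 135; E_i = n·p_i = [45.00, 22.50, 11.25, 56.25]
χ² = (25−45.00)²/45.00 + (38−22.50)²/22.50 + (36−11.25)²/11.25 + (36−56.25)²/56.25 = 81.3067
df = 3

test statistic = 81.307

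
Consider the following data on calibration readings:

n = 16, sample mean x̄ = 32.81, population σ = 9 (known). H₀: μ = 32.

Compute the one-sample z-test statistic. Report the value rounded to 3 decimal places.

test statistic = 0.360

SE = σ/√n = 9/√16 = 2.2500
z = (x̄−μ₀)/SE = (32.81−32)/2.2500 = 0.3600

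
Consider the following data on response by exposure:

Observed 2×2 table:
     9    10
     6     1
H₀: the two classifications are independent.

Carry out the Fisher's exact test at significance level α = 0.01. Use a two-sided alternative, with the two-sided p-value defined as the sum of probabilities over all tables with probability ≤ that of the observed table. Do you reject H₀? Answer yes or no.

reject H₀: no

Margins: r₁=19, r₂=7, c₁=15, c₂=11, n=26
p_obs = C(19,9)·C(7,6)/C(26,15); sum pmf over tables with pmf ≤ p_obs
p-value (two-sided) = 0.17826
At α=0.01: p ≥ α → fail to reject H₀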